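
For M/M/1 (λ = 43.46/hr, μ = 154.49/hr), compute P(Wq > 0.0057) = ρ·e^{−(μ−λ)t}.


ρ = 43.46/154.49 = 0.2813
P(Wq > t) = ρ·e^{−(μ−λ)t} = 0.2813·e^{−0.6329}
= 0.2813·0.531065 = 0.149395

Final: 0.149395


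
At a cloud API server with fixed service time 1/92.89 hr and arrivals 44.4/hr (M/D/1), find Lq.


ρ = 44.4/92.89 = 0.4780
M/D/1: Lq = ρ²/(2(1−ρ)) = 0.2285/(2·0.5220) = 0.21883

Final: 0.21883


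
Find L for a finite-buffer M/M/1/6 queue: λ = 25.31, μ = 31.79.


ρ = 25.31/31.79 = 0.7962
L = ρ[1 − (K+1)ρ^K + Kρ^(K+1)] / [(1−ρ)(1−ρ^(K+1))]
Numerator: 0.7962·(1 − 7·0.254689 + 6·0.202774) = 0.345391
Denominator: (0.2038)·(0.797226) = 0.162505
L = 0.345391/0.162505 = 2.1254

Final: 2.1254


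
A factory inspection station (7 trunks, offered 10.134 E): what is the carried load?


B(7,10.134) = 0.414968 (Erlang-B)
Carried load = a(1 − B) = 10.134·(1 − 0.414968) = 10.134·0.585032 = 5.9287 E

Final: 5.9287 Erlangs


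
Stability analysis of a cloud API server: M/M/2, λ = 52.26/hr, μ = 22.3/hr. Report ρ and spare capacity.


Total capacity cμ = 2·22.3 = 44.60/hr
ρ = λ/(cμ) = 52.26/44.60 = 1.1717
Stable ⇔ ρ < 1: NO
Spare capacity = cμ − λ = 44.60 − 52.26 = -7.66/hr

Final: ρ = 1.1717; unstable; margin = -7.66/hr


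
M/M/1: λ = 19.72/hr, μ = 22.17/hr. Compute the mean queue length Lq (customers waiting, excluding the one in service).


ρ = 19.72/22.17 = 0.8895
Lq = ρ²/(1−ρ) = 0.7912/0.1105 = 7.1595

Final: 7.1595


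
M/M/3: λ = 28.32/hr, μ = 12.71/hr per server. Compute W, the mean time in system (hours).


a = 2.2282; ρ = 0.7427; P₀ = 0.077659
Lq = P₀·a^c·ρ/(c!(1−ρ)²) = 1.60660
Wq = Lq/λ = 1.60660/28.32 = 0.05673 hr
W = Wq + 1/μ = 0.05673 + 0.07868 = 0.13541 hr

Final: 0.13541 hr


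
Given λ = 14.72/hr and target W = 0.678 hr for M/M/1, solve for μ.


W = 1/(μ−λ) ⇒ μ − λ = 1/W = 1/0.678 = 1.4749
μ = λ + 1/W = 14.72 + 1.4749 = 16.1949 per hr

Final: 16.1949 /hr


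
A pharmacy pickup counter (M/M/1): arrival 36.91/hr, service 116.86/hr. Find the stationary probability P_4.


ρ = 36.91/116.86 = 0.3158
P_n = (1−ρ)·ρ^n = (1 − 0.3158)·0.3158^4 = 0.6842·0.009952 = 0.006809

Final: 0.006809


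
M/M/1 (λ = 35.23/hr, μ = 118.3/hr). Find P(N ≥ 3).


ρ = 35.23/118.3 = 0.2978
P(N ≥ n) = ρ^n = 0.2978^3 = 0.026411

Final: 0.026411


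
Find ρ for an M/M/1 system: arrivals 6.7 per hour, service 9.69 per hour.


ρ = λ/μ = 6.7/9.69 = 0.6914

Final: 0.6914


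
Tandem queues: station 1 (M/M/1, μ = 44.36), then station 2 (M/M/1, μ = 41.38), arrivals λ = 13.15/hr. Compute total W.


Each node sees arrival rate λ = 13.15/hr (tandem ⇒ throughput preserved).
W₁ = 1/(μ₁−λ) = 1/(44.36−13.15) = 0.03204 hr
W₂ = 1/(μ₂−λ) = 1/(41.38−13.15) = 0.03542 hr
W_total = W₁ + W₂ = 0.03204 + 0.03542 = 0.06746 hr

Final: 0.06746 hr


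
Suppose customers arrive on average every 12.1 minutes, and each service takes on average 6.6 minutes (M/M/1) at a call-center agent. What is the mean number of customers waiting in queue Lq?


λ = 60/12.1 = 4.9587 /hr
μ = 60/6.6 = 9.0909 /hr
ρ = λ/μ = 4.9587/9.0909 = 0.5455
Lq = ρ²/(1−ρ) = 0.2975/0.4545 = 0.6545

Final: 0.6545


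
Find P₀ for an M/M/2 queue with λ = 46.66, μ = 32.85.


a = λ/μ = 46.66/32.85 = 1.4204; ρ = a/c = 0.7102
Σ_{k=0}^{1} a^k/k! (terms k=0..1) = 1.00000 + 1.42040 = 2.42040
Tail: a^2/(2!(1−ρ)) = 2.01752/(2·0.2898) = 3.48086
P₀ = 1/(2.42040 + 3.48086) = 1/5.90126 = 0.169455

Final: 0.169455


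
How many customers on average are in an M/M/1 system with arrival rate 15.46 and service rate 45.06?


ρ = λ/μ = 15.46/45.06 = 0.3431
L = ρ/(1−ρ) = 0.3431/(1 − 0.3431) = 0.3431/0.6569 = 0.5223

Final: 0.5223


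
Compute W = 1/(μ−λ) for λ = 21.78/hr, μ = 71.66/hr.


W = 1/(μ−λ) = 1/(71.66 − 21.78) = 1/49.88 = 0.02005 hr

Final: 0.02005 hr


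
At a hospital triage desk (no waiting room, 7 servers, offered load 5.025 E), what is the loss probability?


B(c,a) = (a^c/c!) / Σ_{k=0}^{c} a^k/k!
a^7/7! = 16.051733
Σ terms (k=0..7): 1.00000 + 5.02500 + 12.62531 + 21.14740 + 26.56642 + 26.69925 + 22.36062 + 16.05173 = 131.475738
B = 16.051733/131.475738 = 0.122089

Final: 0.122089


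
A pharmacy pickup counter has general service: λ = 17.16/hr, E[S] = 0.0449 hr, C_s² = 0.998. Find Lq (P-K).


ρ = λ·E[S] = 17.16·0.0449 = 0.7705
Lq = ρ²(1+C_s²)/(2(1−ρ)) = 0.5936·(1+0.998)/(2·0.2295)
= 0.5936·1.9980/0.4590 = 2.58392

Final: 2.58392


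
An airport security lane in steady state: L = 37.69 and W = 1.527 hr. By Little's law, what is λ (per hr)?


λ = L/W = 37.69/1.527 = 24.6824 /hr

Final: 24.6824 /hr


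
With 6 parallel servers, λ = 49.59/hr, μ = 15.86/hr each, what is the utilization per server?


ρ = λ/(cμ) = 49.59/(6·15.86) = 49.59/95.16 = 0.5211

Final: 0.5211


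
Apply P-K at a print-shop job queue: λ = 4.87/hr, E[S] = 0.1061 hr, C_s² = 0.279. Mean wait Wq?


ρ = λ·E[S] = 4.87·0.1061 = 0.5167
E[S²] = E[S]²(1+C_s²) = 0.1061²·(1+0.279) = 0.014398
Wq = λ·E[S²]/(2(1−ρ)) = 4.87·0.014398/(2·0.4833) = 0.07254 hr

Final: 0.07254 hr


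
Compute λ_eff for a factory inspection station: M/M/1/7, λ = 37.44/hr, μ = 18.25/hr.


ρ = 2.0515; P_K = (1−ρ)ρ^7/(1−ρ^8) = 0.514192
λ_eff = λ(1 − P_K) = 37.44·(1 − 0.514192) = 37.44·0.485808 = 18.1886 /hr

Final: 18.1886 /hr


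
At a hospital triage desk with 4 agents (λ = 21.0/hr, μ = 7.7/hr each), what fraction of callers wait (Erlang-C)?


a = λ/μ = 2.7273; ρ = a/4 = 0.6818
P₀ = 0.055334 (from M/M/c formula)
C(c,a) = [a^c/(c!(1−ρ))]·P₀ = [55.32409/(24·0.3182)]·0.055334
= 7.24482·0.055334 = 0.400886

Final: 0.400886


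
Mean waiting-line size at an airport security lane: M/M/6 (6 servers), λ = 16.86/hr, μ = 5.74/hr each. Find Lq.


a = λ/μ = 2.9373; ρ = a/6 = 0.4895
P₀ = 0.052231
Lq = P₀·a^c·ρ / (c!·(1−ρ)²) = 0.052231·642.20557·0.4895/(720·0.26056)
= 0.08753

Final: 0.08753


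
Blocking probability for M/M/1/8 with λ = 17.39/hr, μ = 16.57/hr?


ρ = λ/μ = 17.39/16.57 = 1.0495
P_K = (1−ρ)ρ^K/(1−ρ^(K+1)) = (-0.04949·1.471691)/(1 − 1.544520)
= -0.072830/-0.544520 = 0.133750

Final: 0.133750


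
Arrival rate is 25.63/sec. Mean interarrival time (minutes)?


Mean interarrival time = 1/λ = 1/25.63 second = 0.03902 second
In minutes: 0.03902 × 0.0166667 = 0.0006503 min

Final: 0.0006503 min


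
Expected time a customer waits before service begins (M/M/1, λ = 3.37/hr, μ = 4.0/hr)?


ρ = 3.37/4.0 = 0.8425
Wq = ρ/(μ−λ) = 0.8425/(4.0 − 3.37) = 0.8425/0.6300 = 1.3373 hr

Final: 1.3373 hr


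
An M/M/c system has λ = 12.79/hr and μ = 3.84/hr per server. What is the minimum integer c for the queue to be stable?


Stability requires cμ > λ ⇔ c > λ/μ.
λ/μ = 12.79/3.84 = 3.3307
Minimum integer c = ⌊3.3307⌋ + 1 = 4
Check: 4·3.84 = 15.36 > 12.79, while 3·3.84 = 11.52 ≤ 12.79

Final: 4 servers


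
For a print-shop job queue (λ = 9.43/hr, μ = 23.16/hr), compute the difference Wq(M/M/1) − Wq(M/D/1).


ρ = 9.43/23.16 = 0.4072
Wq(M/M/1) = ρ/(μ−λ) = 0.4072/13.73 = 0.02966 hr
Wq(M/D/1) = ρ/(2(μ−λ)) = 0.01483 hr
Savings = 0.02966 − 0.01483 = 0.01483 hr

Final: 0.01483 hr


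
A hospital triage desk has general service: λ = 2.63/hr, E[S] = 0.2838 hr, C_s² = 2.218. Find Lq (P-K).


ρ = λ·E[S] = 2.63·0.2838 = 0.7464
Lq = ρ²(1+C_s²)/(2(1−ρ)) = 0.5571·(1+2.218)/(2·0.2536)
= 0.5571·3.2180/0.5072 = 3.53454

Final: 3.53454


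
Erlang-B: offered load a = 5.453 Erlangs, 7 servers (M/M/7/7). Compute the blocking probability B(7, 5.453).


B(c,a) = (a^c/c!) / Σ_{k=0}^{c} a^k/k!
a^7/7! = 28.445787
Σ terms (k=0..7): 1.00000 + 5.45300 + 14.86760 + 27.02435 + 36.84094 + 40.17873 + 36.51577 + 28.44579 = 190.326190
B = 28.445787/190.326190 = 0.149458

Final: 0.149458


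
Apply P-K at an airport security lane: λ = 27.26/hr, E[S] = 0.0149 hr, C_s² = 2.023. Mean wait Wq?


ρ = λ·E[S] = 27.26·0.0149 = 0.4062
E[S²] = E[S]²(1+C_s²) = 0.0149²·(1+2.023) = 0.0006711
Wq = λ·E[S²]/(2(1−ρ)) = 27.26·0.0006711/(2·0.5938) = 0.01540 hr

Final: 0.01540 hr


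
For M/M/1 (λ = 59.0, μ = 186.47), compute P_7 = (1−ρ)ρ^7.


ρ = 59.0/186.47 = 0.3164
P_n = (1−ρ)·ρ^n = (1 − 0.3164)·0.3164^7 = 0.6836·0.0003175 = 0.0002170

Final: 0.0002170


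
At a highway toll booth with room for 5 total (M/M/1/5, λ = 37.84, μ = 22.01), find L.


ρ = 37.84/22.01 = 1.7192
L = ρ[1 − (K+1)ρ^K + Kρ^(K+1)] / [(1−ρ)(1−ρ^(K+1))]
Numerator: 1.7192·(1 − 6·15.019498 + 5·25.821800) = 68.755004
Denominator: (-0.7192)·(-24.821800) = 17.852299
L = 68.755004/17.852299 = 3.8513

Final: 3.8513


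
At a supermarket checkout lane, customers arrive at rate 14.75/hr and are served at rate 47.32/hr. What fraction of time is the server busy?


ρ = λ/μ = 14.75/47.32 = 0.3117

Final: 0.3117


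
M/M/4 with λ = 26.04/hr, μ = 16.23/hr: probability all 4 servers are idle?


a = λ/μ = 26.04/16.23 = 1.6044; ρ = a/c = 0.4011
Σ_{k=0}^{3} a^k/k! (terms k=0..3) = 1.00000 + 1.60444 + 1.28711 + 0.68836 = 4.57990
Tail: a^4/(4!(1−ρ)) = 6.62659/(24·0.5989) = 0.46103
P₀ = 1/(4.57990 + 0.46103) = 1/5.04094 = 0.198376

Final: 0.198376


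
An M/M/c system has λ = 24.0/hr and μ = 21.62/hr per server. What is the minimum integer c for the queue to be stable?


Stability requires cμ > λ ⇔ c > λ/μ.
λ/μ = 24.0/21.62 = 1.1101
Minimum integer c = ⌊1.1101⌋ + 1 = 2
Check: 2·21.62 = 43.24 > 24.0, while 1·21.62 = 21.62 ≤ 24.0

Final: 2 servers


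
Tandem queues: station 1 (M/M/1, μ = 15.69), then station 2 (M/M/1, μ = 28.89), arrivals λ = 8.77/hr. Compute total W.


Each node sees arrival rate λ = 8.77/hr (tandem ⇒ throughput preserved).
W₁ = 1/(μ₁−λ) = 1/(15.69−8.77) = 0.14451 hr
W₂ = 1/(μ₂−λ) = 1/(28.89−8.77) = 0.04970 hr
W_total = W₁ + W₂ = 0.14451 + 0.04970 = 0.19421 hr

Final: 0.19421 hr


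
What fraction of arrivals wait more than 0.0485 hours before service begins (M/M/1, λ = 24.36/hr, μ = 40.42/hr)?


ρ = 24.36/40.42 = 0.6027
P(Wq > t) = ρ·e^{−(μ−λ)t} = 0.6027·e^{−0.7789}
= 0.6027·0.458906 = 0.276570

Final: 0.276570


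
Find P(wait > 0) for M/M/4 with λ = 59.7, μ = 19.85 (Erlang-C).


a = λ/μ = 3.0076; ρ = a/4 = 0.7519
P₀ = 0.037307 (from M/M/c formula)
C(c,a) = [a^c/(c!(1−ρ))]·P₀ = [81.81921/(24·0.2481)]·0.037307
= 13.74037·0.037307 = 0.512610

Final: 0.512610


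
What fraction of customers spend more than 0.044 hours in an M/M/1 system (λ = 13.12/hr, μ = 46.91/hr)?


W ~ Exponential(μ−λ) for M/M/1.
μ − λ = 46.91 − 13.12 = 33.7900
P(W > t) = e^{−(μ−λ)t} = e^{−1.4868} = 0.226104

Final: 0.226104


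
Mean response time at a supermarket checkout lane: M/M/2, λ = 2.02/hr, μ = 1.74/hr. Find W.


a = 1.1609; ρ = 0.5805; P₀ = 0.265455
Lq = P₀·a^c·ρ/(c!(1−ρ)²) = 0.58991
Wq = Lq/λ = 0.58991/2.02 = 0.29204 hr
W = Wq + 1/μ = 0.29204 + 0.57471 = 0.86675 hr

Final: 0.86675 hr


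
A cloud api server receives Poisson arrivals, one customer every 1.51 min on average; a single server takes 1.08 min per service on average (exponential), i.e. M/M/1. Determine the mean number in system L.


λ = 60/1.51 = 39.7351 /hr
μ = 60/1.08 = 55.5556 /hr
ρ = λ/μ = 39.7351/55.5556 = 0.7152
L = ρ/(1−ρ) = 0.7152/0.2848 = 2.5116

Final: 2.5116


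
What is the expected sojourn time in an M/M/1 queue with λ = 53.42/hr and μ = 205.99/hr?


W = 1/(μ−λ) = 1/(205.99 − 53.42) = 1/152.57 = 0.006554 hr

Final: 0.006554 hr


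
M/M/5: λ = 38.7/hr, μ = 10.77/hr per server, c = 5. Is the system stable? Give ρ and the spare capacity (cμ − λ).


Total capacity cμ = 5·10.77 = 53.85/hr
ρ = λ/(cμ) = 38.7/53.85 = 0.7187
Stable ⇔ ρ < 1: YES
Spare capacity = cμ − λ = 53.85 − 38.7 = 15.15/hr

Final: ρ = 0.7187; stable; margin = 15.15/hr


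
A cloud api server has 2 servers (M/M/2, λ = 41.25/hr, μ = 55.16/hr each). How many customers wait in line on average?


a = λ/μ = 0.7478; ρ = a/2 = 0.3739
P₀ = 0.455697
Lq = P₀·a^c·ρ / (c!·(1−ρ)²) = 0.455697·0.55924·0.3739/(2·0.39199)
= 0.12155

Final: 0.12155


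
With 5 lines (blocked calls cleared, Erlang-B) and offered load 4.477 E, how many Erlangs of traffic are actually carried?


B(5,4.477) = 0.241039 (Erlang-B)
Carried load = a(1 − B) = 4.477·(1 − 0.241039) = 4.477·0.758961 = 3.3979 E

Final: 3.3979 Erlangs


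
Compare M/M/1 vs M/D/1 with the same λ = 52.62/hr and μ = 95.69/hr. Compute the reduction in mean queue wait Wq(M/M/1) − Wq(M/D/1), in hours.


ρ = 52.62/95.69 = 0.5499
Wq(M/M/1) = ρ/(μ−λ) = 0.5499/43.07 = 0.01277 hr
Wq(M/D/1) = ρ/(2(μ−λ)) = 0.006384 hr
Savings = 0.01277 − 0.006384 = 0.006384 hr

Final: 0.006384 hr


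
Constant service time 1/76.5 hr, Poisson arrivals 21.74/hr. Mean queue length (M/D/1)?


ρ = 21.74/76.5 = 0.2842
M/D/1: Lq = ρ²/(2(1−ρ)) = 0.08076/(2·0.7158) = 0.05641

Final: 0.05641


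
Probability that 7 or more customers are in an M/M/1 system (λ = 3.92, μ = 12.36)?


ρ = 3.92/12.36 = 0.3172
P(N ≥ n) = ρ^n = 0.3172^7 = 0.0003228

Final: 0.0003228


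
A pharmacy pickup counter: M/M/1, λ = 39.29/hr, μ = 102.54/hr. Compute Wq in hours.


ρ = 39.29/102.54 = 0.3832
Wq = ρ/(μ−λ) = 0.3832/(102.54 − 39.29) = 0.3832/63.25 = 0.006058 hr

Final: 0.006058 hr


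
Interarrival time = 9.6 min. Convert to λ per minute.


λ = 1/(interarrival time) in consistent units.
1 minute = 1 min, so λ = 1/9.6 = 0.1042 per minute

Final: 0.1042 /min


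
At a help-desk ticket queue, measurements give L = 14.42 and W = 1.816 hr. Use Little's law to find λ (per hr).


λ = L/W = 14.42/1.816 = 7.9405 /hr

Final: 7.9405 /hr


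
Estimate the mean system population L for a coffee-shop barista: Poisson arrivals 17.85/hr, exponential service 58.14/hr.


ρ = λ/μ = 17.85/58.14 = 0.3070
L = ρ/(1−ρ) = 0.3070/(1 − 0.3070) = 0.3070/0.6930 = 0.4430

Final: 0.4430


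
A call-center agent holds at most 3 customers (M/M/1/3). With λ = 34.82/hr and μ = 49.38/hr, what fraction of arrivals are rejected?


ρ = λ/μ = 34.82/49.38 = 0.7051
P_K = (1−ρ)ρ^K/(1−ρ^(K+1)) = (0.2949·0.350617)/(1 − 0.247235)
= 0.103382/0.752765 = 0.137336

Final: 0.137336


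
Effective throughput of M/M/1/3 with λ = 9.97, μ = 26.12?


ρ = 0.3817; P_K = (1−ρ)ρ^3/(1−ρ^4) = 0.035130
λ_eff = λ(1 − P_K) = 9.97·(1 − 0.035130) = 9.97·0.964870 = 9.6197 /hr

Final: 9.6197 /hr


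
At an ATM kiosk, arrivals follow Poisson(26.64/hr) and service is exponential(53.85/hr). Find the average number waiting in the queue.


ρ = 26.64/53.85 = 0.4947
Lq = ρ²/(1−ρ) = 0.2447/0.5053 = 0.4843

Final: 0.4843


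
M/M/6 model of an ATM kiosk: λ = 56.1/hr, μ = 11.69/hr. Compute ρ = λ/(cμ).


ρ = λ/(cμ) = 56.1/(6·11.69) = 56.1/70.14 = 0.7998

Final: 0.7998


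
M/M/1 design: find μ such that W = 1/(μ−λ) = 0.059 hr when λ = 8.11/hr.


W = 1/(μ−λ) ⇒ μ − λ = 1/W = 1/0.059 = 16.9492
μ = λ + 1/W = 8.11 + 16.9492 = 25.0592 per hr

Final: 25.0592 /hr


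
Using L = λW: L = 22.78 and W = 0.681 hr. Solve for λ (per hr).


λ = L/W = 22.78/0.681 = 33.4508 /hr

Final: 33.4508 /hr


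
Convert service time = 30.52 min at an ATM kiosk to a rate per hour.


μ = 1/(service time) in consistent units.
1 hour = 60 min, so μ = 60/30.52 = 1.9659 per hour

Final: 1.9659 /hr


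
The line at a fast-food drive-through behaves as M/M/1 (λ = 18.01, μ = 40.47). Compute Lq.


ρ = 18.01/40.47 = 0.4450
Lq = ρ²/(1−ρ) = 0.1980/0.5550 = 0.3568

Final: 0.3568


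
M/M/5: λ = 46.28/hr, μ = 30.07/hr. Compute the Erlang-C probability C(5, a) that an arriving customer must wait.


a = λ/μ = 1.5391; ρ = a/5 = 0.3078
P₀ = 0.214187 (from M/M/c formula)
C(c,a) = [a^c/(c!(1−ρ))]·P₀ = [8.63574/(120·0.6922)]·0.214187
= 0.10397·0.214187 = 0.022268

Final: 0.022268


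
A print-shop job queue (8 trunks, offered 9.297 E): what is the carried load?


B(8,9.297) = 0.304248 (Erlang-B)
Carried load = a(1 − B) = 9.297·(1 − 0.304248) = 9.297·0.695752 = 6.4684 E

Final: 6.4684 Erlangs


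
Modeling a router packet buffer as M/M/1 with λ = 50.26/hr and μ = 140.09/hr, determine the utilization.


ρ = λ/μ = 50.26/140.09 = 0.3588

Final: 0.3588


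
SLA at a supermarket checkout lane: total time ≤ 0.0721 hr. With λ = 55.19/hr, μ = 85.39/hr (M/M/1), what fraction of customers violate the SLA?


W ~ Exponential(μ−λ) for M/M/1.
μ − λ = 85.39 − 55.19 = 30.2000
P(W > t) = e^{−(μ−λ)t} = e^{−2.1774} = 0.113334

Final: 0.113334


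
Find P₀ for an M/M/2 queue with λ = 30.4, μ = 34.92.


a = λ/μ = 30.4/34.92 = 0.8706; ρ = a/c = 0.4353
Σ_{k=0}^{1} a^k/k! (terms k=0..1) = 1.00000 + 0.87056 = 1.87056
Tail: a^2/(2!(1−ρ)) = 0.75788/(2·0.5647) = 0.67102
P₀ = 1/(1.87056 + 0.67102) = 1/2.54158 = 0.393456

Final: 0.393456


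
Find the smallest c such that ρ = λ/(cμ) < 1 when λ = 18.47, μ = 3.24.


Stability requires cμ > λ ⇔ c > λ/μ.
λ/μ = 18.47/3.24 = 5.7006
Minimum integer c = ⌊5.7006⌋ + 1 = 6
Check: 6·3.24 = 19.44 > 18.47, while 5·3.24 = 16.20 ≤ 18.47

Final: 6 servers


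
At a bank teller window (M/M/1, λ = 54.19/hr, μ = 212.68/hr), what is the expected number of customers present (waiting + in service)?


ρ = λ/μ = 54.19/212.68 = 0.2548
L = ρ/(1−ρ) = 0.2548/(1 − 0.2548) = 0.2548/0.7452 = 0.3419

Final: 0.3419


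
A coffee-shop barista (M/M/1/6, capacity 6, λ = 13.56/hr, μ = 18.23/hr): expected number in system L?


ρ = 13.56/18.23 = 0.7438
L = ρ[1 − (K+1)ρ^K + Kρ^(K+1)] / [(1−ρ)(1−ρ^(K+1))]
Numerator: 0.7438·(1 − 7·0.169371 + 6·0.125983) = 0.424207
Denominator: (0.2562)·(0.874017) = 0.223898
L = 0.424207/0.223898 = 1.8946

Final: 1.8946


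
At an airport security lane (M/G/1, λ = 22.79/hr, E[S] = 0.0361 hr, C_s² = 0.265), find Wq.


ρ = λ·E[S] = 22.79·0.0361 = 0.8227
E[S²] = E[S]²(1+C_s²) = 0.0361²·(1+0.265) = 0.001649
Wq = λ·E[S²]/(2(1−ρ)) = 22.79·0.001649/(2·0.1773) = 0.10596 hr

Final: 0.10596 hr


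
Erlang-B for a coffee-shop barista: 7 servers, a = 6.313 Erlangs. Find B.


B(c,a) = (a^c/c!) / Σ_{k=0}^{c} a^k/k!
a^7/7! = 79.290287
Σ terms (k=0..7): 1.00000 + 6.31300 + 19.92698 + 41.93302 + 66.18079 + 83.55986 + 87.91890 + 79.29029 = 386.122832
B = 79.290287/386.122832 = 0.205350

Final: 0.205350


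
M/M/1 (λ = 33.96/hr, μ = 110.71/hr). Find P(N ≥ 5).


ρ = 33.96/110.71 = 0.3067
P(N ≥ n) = ρ^n = 0.3067^5 = 0.002716

Final: 0.002716


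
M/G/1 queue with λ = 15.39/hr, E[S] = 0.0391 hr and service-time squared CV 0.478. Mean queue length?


ρ = λ·E[S] = 15.39·0.0391 = 0.6017
Lq = ρ²(1+C_s²)/(2(1−ρ)) = 0.3621·(1+0.478)/(2·0.3983)
= 0.3621·1.4780/0.7965 = 0.67192

Final: 0.67192


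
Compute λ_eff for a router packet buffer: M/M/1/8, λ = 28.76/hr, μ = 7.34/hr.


ρ = 3.9183; P_K = (1−ρ)ρ^8/(1−ρ^9) = 0.744788
λ_eff = λ(1 − P_K) = 28.76·(1 − 0.744788) = 28.76·0.255212 = 7.3399 /hr

Final: 7.3399 /hr


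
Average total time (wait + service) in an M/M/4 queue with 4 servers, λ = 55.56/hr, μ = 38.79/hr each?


a = 1.4323; ρ = 0.3581; P₀ = 0.236907
Lq = P₀·a^c·ρ/(c!(1−ρ)²) = 0.03610
Wq = Lq/λ = 0.03610/55.56 = 0.0006498 hr
W = Wq + 1/μ = 0.0006498 + 0.02578 = 0.02643 hr

Final: 0.02643 hr


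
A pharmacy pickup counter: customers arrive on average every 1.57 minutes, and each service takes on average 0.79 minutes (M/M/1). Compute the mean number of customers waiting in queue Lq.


λ = 60/1.57 = 38.2166 /hr
μ = 60/0.79 = 75.9494 /hr
ρ = λ/μ = 38.2166/75.9494 = 0.5032
Lq = ρ²/(1−ρ) = 0.2532/0.4968 = 0.5096

Final: 0.5096


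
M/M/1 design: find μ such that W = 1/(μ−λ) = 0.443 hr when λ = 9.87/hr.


W = 1/(μ−λ) ⇒ μ − λ = 1/W = 1/0.443 = 2.2573
μ = λ + 1/W = 9.87 + 2.2573 = 12.1273 per hr

Final: 12.1273 /hr


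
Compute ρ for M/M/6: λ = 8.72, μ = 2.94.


ρ = λ/(cμ) = 8.72/(6·2.94) = 8.72/17.64 = 0.4943

Final: 0.4943


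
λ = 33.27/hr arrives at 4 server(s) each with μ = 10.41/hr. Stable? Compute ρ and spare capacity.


Total capacity cμ = 4·10.41 = 41.64/hr
ρ = λ/(cμ) = 33.27/41.64 = 0.7990
Stable ⇔ ρ < 1: YES
Spare capacity = cμ − λ = 41.64 − 33.27 = 8.37/hr

Final: ρ = 0.7990; stable; margin = 8.37/hr


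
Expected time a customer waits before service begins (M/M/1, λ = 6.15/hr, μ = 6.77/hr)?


ρ = 6.15/6.77 = 0.9084
Wq = ρ/(μ−λ) = 0.9084/(6.77 − 6.15) = 0.9084/0.6200 = 1.4652 hr

Final: 1.4652 hr


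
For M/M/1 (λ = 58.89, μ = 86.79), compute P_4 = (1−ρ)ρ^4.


ρ = 58.89/86.79 = 0.6785
P_n = (1−ρ)·ρ^n = (1 − 0.6785)·0.6785^4 = 0.3215·0.211976 = 0.068143

Final: 0.068143


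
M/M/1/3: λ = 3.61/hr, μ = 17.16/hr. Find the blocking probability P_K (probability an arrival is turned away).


ρ = λ/μ = 3.61/17.16 = 0.2104
P_K = (1−ρ)ρ^K/(1−ρ^(K+1)) = (0.7896·0.009310)/(1 − 0.001959)
= 0.007352/0.998041 = 0.007366

Final: 0.007366


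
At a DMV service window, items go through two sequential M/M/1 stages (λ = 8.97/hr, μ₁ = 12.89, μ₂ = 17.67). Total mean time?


Each node sees arrival rate λ = 8.97/hr (tandem ⇒ throughput preserved).
W₁ = 1/(μ₁−λ) = 1/(12.89−8.97) = 0.25510 hr
W₂ = 1/(μ₂−λ) = 1/(17.67−8.97) = 0.11494 hr
W_total = W₁ + W₂ = 0.25510 + 0.11494 = 0.37004 hr

Final: 0.37004 hr


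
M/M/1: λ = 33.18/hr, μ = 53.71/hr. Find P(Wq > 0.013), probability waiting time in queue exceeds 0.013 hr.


ρ = 33.18/53.71 = 0.6178
P(Wq > t) = ρ·e^{−(μ−λ)t} = 0.6178·e^{−0.2669}
= 0.6178·0.765757 = 0.473056

Final: 0.473056


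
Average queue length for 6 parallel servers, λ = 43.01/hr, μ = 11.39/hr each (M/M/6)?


a = λ/μ = 3.7761; ρ = a/6 = 0.6294
P₀ = 0.021453
Lq = P₀·a^c·ρ / (c!·(1−ρ)²) = 0.021453·2899.17420·0.6294/(720·0.13738)
= 0.39574

Final: 0.39574


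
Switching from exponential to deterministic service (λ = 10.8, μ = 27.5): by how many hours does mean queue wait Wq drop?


ρ = 10.8/27.5 = 0.3927
Wq(M/M/1) = ρ/(μ−λ) = 0.3927/16.70 = 0.02352 hr
Wq(M/D/1) = ρ/(2(μ−λ)) = 0.01176 hr
Savings = 0.02352 − 0.01176 = 0.01176 hr

Final: 0.01176 hr


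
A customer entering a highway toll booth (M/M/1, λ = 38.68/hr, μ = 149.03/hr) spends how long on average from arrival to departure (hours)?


W = 1/(μ−λ) = 1/(149.03 − 38.68) = 1/110.35 = 0.009062 hr

Final: 0.009062 hr


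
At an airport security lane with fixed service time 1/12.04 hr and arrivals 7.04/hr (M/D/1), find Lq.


ρ = 7.04/12.04 = 0.5847
M/D/1: Lq = ρ²/(2(1−ρ)) = 0.3419/(2·0.4153) = 0.41164

Final: 0.41164


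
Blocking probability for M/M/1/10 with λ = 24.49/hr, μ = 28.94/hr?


ρ = λ/μ = 24.49/28.94 = 0.8462
P_K = (1−ρ)ρ^K/(1−ρ^(K+1)) = (0.1538·0.188323)/(1 − 0.159365)
= 0.028958/0.840635 = 0.034447

Final: 0.034447


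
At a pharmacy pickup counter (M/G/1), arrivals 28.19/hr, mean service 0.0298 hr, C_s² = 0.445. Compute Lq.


ρ = λ·E[S] = 28.19·0.0298 = 0.8401
Lq = ρ²(1+C_s²)/(2(1−ρ)) = 0.7057·(1+0.445)/(2·0.1599)
= 0.7057·1.4450/0.3199 = 3.18793

Final: 3.18793


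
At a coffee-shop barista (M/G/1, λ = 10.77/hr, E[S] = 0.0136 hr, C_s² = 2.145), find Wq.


ρ = λ·E[S] = 10.77·0.0136 = 0.1465
E[S²] = E[S]²(1+C_s²) = 0.0136²·(1+2.145) = 0.0005817
Wq = λ·E[S²]/(2(1−ρ)) = 10.77·0.0005817/(2·0.8535) = 0.003670 hr

Final: 0.003670 hr


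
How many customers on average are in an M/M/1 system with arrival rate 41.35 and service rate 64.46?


ρ = λ/μ = 41.35/64.46 = 0.6415
L = ρ/(1−ρ) = 0.6415/(1 − 0.6415) = 0.6415/0.3585 = 1.7893

Final: 1.7893


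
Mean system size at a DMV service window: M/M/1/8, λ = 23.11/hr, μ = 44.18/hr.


ρ = 23.11/44.18 = 0.5231
L = ρ[1 − (K+1)ρ^K + Kρ^(K+1)] / [(1−ρ)(1−ρ^(K+1))]
Numerator: 0.5231·(1 − 9·0.005605 + 8·0.002932) = 0.508969
Denominator: (0.4769)·(0.997068) = 0.475514
L = 0.508969/0.475514 = 1.0704

Final: 1.0704


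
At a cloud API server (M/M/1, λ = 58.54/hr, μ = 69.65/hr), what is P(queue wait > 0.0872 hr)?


ρ = 58.54/69.65 = 0.8405
P(Wq > t) = ρ·e^{−(μ−λ)t} = 0.8405·e^{−0.9688}
= 0.8405·0.379541 = 0.319000

Final: 0.319000


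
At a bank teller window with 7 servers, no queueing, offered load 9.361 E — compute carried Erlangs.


B(7,9.361) = 0.379387 (Erlang-B)
Carried load = a(1 − B) = 9.361·(1 − 0.379387) = 9.361·0.620613 = 5.8096 E

Final: 5.8096 Erlangs


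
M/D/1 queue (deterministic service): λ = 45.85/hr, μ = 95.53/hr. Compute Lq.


ρ = 45.85/95.53 = 0.4800
M/D/1: Lq = ρ²/(2(1−ρ)) = 0.2304/(2·0.5200) = 0.22148

Final: 0.22148


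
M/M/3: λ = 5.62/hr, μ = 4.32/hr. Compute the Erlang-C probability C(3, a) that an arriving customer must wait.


a = λ/μ = 1.3009; ρ = a/3 = 0.4336
P₀ = 0.263502 (from M/M/c formula)
C(c,a) = [a^c/(c!(1−ρ))]·P₀ = [2.20170/(6·0.5664)]·0.263502
= 0.64791·0.263502 = 0.170726

Final: 0.170726


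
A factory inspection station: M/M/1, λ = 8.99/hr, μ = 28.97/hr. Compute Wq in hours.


ρ = 8.99/28.97 = 0.3103
Wq = ρ/(μ−λ) = 0.3103/(28.97 − 8.99) = 0.3103/19.98 = 0.01553 hr

Final: 0.01553 hr


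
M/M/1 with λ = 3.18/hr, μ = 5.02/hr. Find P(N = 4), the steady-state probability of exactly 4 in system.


ρ = 3.18/5.02 = 0.6335
P_n = (1−ρ)·ρ^n = (1 − 0.6335)·0.6335^4 = 0.3665·0.161025 = 0.059021

Final: 0.059021


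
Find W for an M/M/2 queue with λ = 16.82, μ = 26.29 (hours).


a = 0.6398; ρ = 0.3199; P₀ = 0.515274
Lq = P₀·a^c·ρ/(c!(1−ρ)²) = 0.07293
Wq = Lq/λ = 0.07293/16.82 = 0.004336 hr
W = Wq + 1/μ = 0.004336 + 0.03804 = 0.04237 hr

Final: 0.04237 hr


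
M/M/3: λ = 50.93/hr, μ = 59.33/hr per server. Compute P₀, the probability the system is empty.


a = λ/μ = 50.93/59.33 = 0.8584; ρ = a/c = 0.2861
Σ_{k=0}^{2} a^k/k! (terms k=0..2) = 1.00000 + 0.85842 + 0.36844 = 2.22686
Tail: a^3/(3!(1−ρ)) = 0.63255/(6·0.7139) = 0.14768
P₀ = 1/(2.22686 + 0.14768) = 1/2.37454 = 0.421133

Final: 0.421133


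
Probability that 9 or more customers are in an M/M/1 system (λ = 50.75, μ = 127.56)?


ρ = 50.75/127.56 = 0.3979
P(N ≥ n) = ρ^n = 0.3979^9 = 0.0002497

Final: 0.0002497


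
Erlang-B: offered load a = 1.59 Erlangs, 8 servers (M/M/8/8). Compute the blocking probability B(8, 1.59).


B(c,a) = (a^c/c!) / Σ_{k=0}^{c} a^k/k!
a^8/8! = 0.001013
Σ terms (k=0..8): 1.00000 + 1.59000 + 1.26405 + 0.66995 + 0.26630 + 0.08468 + 0.02244 + 0.005097 + 0.001013 = 4.903537
B = 0.001013/4.903537 = 0.0002066

Final: 0.0002066


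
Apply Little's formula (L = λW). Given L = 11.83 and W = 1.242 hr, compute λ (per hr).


λ = L/W = 11.83/1.242 = 9.5250 /hr

Final: 9.5250 /hr


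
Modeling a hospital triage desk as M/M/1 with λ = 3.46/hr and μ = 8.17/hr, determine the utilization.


ρ = λ/μ = 3.46/8.17 = 0.4235

Final: 0.4235


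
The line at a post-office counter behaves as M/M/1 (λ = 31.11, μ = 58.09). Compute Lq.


ρ = 31.11/58.09 = 0.5355
Lq = ρ²/(1−ρ) = 0.2868/0.4645 = 0.6175

Final: 0.6175


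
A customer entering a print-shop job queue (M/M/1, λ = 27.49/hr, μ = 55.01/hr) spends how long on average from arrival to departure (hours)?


W = 1/(μ−λ) = 1/(55.01 − 27.49) = 1/27.52 = 0.03634 hr

Final: 0.03634 hr


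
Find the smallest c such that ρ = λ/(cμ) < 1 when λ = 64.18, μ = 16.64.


Stability requires cμ > λ ⇔ c > λ/μ.
λ/μ = 64.18/16.64 = 3.8570
Minimum integer c = ⌊3.8570⌋ + 1 = 4
Check: 4·16.64 = 66.56 > 64.18, while 3·16.64 = 49.92 ≤ 64.18

Final: 4 servers


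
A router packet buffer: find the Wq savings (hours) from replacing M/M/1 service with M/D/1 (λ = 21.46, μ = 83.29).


ρ = 21.46/83.29 = 0.2577
Wq(M/M/1) = ρ/(μ−λ) = 0.2577/61.83 = 0.004167 hr
Wq(M/D/1) = ρ/(2(μ−λ)) = 0.002084 hr
Savings = 0.004167 − 0.002084 = 0.002084 hr

Final: 0.002084 hr


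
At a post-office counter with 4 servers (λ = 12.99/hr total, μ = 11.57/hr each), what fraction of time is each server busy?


ρ = λ/(cμ) = 12.99/(4·11.57) = 12.99/46.28 = 0.2807

Final: 0.2807


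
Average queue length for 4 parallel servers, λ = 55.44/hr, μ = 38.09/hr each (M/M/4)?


a = λ/μ = 1.4555; ρ = a/4 = 0.3639
P₀ = 0.231342
Lq = P₀·a^c·ρ / (c!·(1−ρ)²) = 0.231342·4.48796·0.3639/(24·0.40465)
= 0.03890

Final: 0.03890


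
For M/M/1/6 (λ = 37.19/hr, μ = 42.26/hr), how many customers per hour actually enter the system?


ρ = 0.8800; P_K = (1−ρ)ρ^6/(1−ρ^7) = 0.094254
λ_eff = λ(1 − P_K) = 37.19·(1 − 0.094254) = 37.19·0.905746 = 33.6847 /hr

Final: 33.6847 /hr


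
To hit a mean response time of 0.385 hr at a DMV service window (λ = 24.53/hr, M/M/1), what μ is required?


W = 1/(μ−λ) ⇒ μ − λ = 1/W = 1/0.385 = 2.5974
μ = λ + 1/W = 24.53 + 2.5974 = 27.1274 per hr

Final: 27.1274 /hr


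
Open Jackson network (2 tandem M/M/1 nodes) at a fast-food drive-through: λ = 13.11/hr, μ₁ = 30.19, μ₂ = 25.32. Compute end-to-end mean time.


Each node sees arrival rate λ = 13.11/hr (tandem ⇒ throughput preserved).
W₁ = 1/(μ₁−λ) = 1/(30.19−13.11) = 0.05855 hr
W₂ = 1/(μ₂−λ) = 1/(25.32−13.11) = 0.08190 hr
W_total = W₁ + W₂ = 0.05855 + 0.08190 = 0.14045 hr

Final: 0.14045 hr


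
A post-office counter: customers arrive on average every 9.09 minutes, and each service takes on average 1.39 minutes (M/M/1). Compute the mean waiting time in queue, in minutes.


λ = 60/9.09 = 6.6007 /hr
μ = 60/1.39 = 43.1655 /hr
ρ = λ/μ = 6.6007/43.1655 = 0.1529
Wq = ρ/(μ−λ) = 0.1529/(43.1655−6.6007) = 0.004182 hr
In minutes: 0.004182·60 = 0.2509 min

Final: 0.2509 min


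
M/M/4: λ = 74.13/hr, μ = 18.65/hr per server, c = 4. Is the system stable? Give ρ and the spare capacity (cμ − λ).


Total capacity cμ = 4·18.65 = 74.60/hr
ρ = λ/(cμ) = 74.13/74.60 = 0.9937
Stable ⇔ ρ < 1: YES
Spare capacity = cμ − λ = 74.60 − 74.13 = 0.47/hr

Final: ρ = 0.9937; stable; margin = 0.47/hr


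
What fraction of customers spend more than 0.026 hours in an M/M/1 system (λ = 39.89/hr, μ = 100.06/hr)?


W ~ Exponential(μ−λ) for M/M/1.
μ − λ = 100.06 − 39.89 = 60.1700
P(W > t) = e^{−(μ−λ)t} = e^{−1.5644} = 0.209209

Final: 0.209209


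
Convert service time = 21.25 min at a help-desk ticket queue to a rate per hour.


μ = 1/(service time) in consistent units.
1 hour = 60 min, so μ = 60/21.25 = 2.8235 per hour

Final: 2.8235 /hr


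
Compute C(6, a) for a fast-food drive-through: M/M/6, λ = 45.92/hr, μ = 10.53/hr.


a = λ/μ = 4.3609; ρ = a/6 = 0.7268
P₀ = 0.010885 (from M/M/c formula)
C(c,a) = [a^c/(c!(1−ρ))]·P₀ = [6877.66549/(720·0.2732)]·0.010885
= 34.96612·0.010885 = 0.380607

Final: 0.380607


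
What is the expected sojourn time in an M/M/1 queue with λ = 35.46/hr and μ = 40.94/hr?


W = 1/(μ−λ) = 1/(40.94 − 35.46) = 1/5.48 = 0.1825 hr

Final: 0.1825 hr


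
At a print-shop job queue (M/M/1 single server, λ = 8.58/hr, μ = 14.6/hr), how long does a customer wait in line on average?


ρ = 8.58/14.6 = 0.5877
Wq = ρ/(μ−λ) = 0.5877/(14.6 − 8.58) = 0.5877/6.02 = 0.09762 hr

Final: 0.09762 hr


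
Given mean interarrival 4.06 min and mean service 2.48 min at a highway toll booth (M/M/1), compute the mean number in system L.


λ = 60/4.06 = 14.7783 /hr
μ = 60/2.48 = 24.1935 /hr
ρ = λ/μ = 14.7783/24.1935 = 0.6108
L = ρ/(1−ρ) = 0.6108/0.3892 = 1.5696

Final: 1.5696


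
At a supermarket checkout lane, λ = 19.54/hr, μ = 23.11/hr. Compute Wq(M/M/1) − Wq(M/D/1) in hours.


ρ = 19.54/23.11 = 0.8455
Wq(M/M/1) = ρ/(μ−λ) = 0.8455/3.57 = 0.23684 hr
Wq(M/D/1) = ρ/(2(μ−λ)) = 0.11842 hr
Savings = 0.23684 − 0.11842 = 0.11842 hr

Final: 0.11842 hr


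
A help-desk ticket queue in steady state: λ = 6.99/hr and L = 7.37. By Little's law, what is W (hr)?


W = L/λ = 7.37/6.99 = 1.0544 hr

Final: 1.0544 hr


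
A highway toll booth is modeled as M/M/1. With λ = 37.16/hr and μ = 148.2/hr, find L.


ρ = λ/μ = 37.16/148.2 = 0.2507
L = ρ/(1−ρ) = 0.2507/(1 − 0.2507) = 0.2507/0.7493 = 0.3347

Final: 0.3347


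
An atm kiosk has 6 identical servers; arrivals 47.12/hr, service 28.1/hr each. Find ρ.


ρ = λ/(cμ) = 47.12/(6·28.1) = 47.12/168.60 = 0.2795

Final: 0.2795


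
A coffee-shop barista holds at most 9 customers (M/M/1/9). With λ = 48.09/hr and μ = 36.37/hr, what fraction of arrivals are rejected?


ρ = λ/μ = 48.09/36.37 = 1.3222
P_K = (1−ρ)ρ^K/(1−ρ^(K+1)) = (-0.3222·12.353877)/(1 − 16.334835)
= -3.980958/-15.334835 = 0.259602

Final: 0.259602


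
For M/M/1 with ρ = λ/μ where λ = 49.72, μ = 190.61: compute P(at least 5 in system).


ρ = 49.72/190.61 = 0.2608
P(N ≥ n) = ρ^n = 0.2608^5 = 0.001208

Final: 0.001208


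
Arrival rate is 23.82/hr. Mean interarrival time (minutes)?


Mean interarrival time = 1/λ = 1/23.82 hour = 0.04198 hour
In minutes: 0.04198 × 60 = 2.5189 min

Final: 2.5189 min


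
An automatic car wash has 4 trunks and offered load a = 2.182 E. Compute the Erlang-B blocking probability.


B(c,a) = (a^c/c!) / Σ_{k=0}^{c} a^k/k!
a^4/4! = 0.944513
Σ terms (k=0..4): 1.00000 + 2.18200 + 2.38056 + 1.73146 + 0.94451 = 8.238537
B = 0.944513/8.238537 = 0.114646

Final: 0.114646


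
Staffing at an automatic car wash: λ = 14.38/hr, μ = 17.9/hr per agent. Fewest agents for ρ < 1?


Stability requires cμ > λ ⇔ c > λ/μ.
λ/μ = 14.38/17.9 = 0.8034
Minimum integer c = ⌊0.8034⌋ + 1 = 1
Check: 1·17.9 = 17.90 > 14.38, while 0·17.9 = 0.00 ≤ 14.38

Final: 1 servers


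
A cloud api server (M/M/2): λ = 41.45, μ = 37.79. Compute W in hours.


a = 1.0969; ρ = 0.5484; P₀ = 0.291635
Lq = P₀·a^c·ρ/(c!(1−ρ)²) = 0.47181
Wq = Lq/λ = 0.47181/41.45 = 0.01138 hr
W = Wq + 1/μ = 0.01138 + 0.02646 = 0.03784 hr

Final: 0.03784 hr


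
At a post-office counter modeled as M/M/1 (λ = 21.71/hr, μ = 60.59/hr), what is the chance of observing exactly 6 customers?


ρ = 21.71/60.59 = 0.3583
P_n = (1−ρ)·ρ^n = (1 − 0.3583)·0.3583^6 = 0.6417·0.002116 = 0.001358

Final: 0.001358


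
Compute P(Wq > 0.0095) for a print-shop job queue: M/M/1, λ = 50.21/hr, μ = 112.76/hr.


ρ = 50.21/112.76 = 0.4453
P(Wq > t) = ρ·e^{−(μ−λ)t} = 0.4453·e^{−0.5942}
= 0.4453·0.551990 = 0.245791

Final: 0.245791


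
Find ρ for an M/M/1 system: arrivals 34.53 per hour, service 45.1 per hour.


ρ = λ/μ = 34.53/45.1 = 0.7656

Final: 0.7656


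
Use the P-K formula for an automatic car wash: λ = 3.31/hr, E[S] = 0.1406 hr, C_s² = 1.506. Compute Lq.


ρ = λ·E[S] = 3.31·0.1406 = 0.4654
Lq = ρ²(1+C_s²)/(2(1−ρ)) = 0.2166·(1+1.506)/(2·0.5346)
= 0.2166·2.5060/1.0692 = 0.50762

Final: 0.50762


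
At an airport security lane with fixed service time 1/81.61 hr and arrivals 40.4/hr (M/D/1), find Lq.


ρ = 40.4/81.61 = 0.4950
M/D/1: Lq = ρ²/(2(1−ρ)) = 0.2451/(2·0.5050) = 0.24265

Final: 0.24265


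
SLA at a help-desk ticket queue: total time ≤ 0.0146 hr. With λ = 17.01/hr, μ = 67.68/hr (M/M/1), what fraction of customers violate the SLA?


W ~ Exponential(μ−λ) for M/M/1.
μ − λ = 67.68 − 17.01 = 50.6700
P(W > t) = e^{−(μ−λ)t} = e^{−0.7398} = 0.477218

Final: 0.477218


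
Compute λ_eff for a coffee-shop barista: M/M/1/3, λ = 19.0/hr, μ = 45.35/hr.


ρ = 0.4190; P_K = (1−ρ)ρ^3/(1−ρ^4) = 0.044088
λ_eff = λ(1 − P_K) = 19.0·(1 − 0.044088) = 19.0·0.955912 = 18.1623 /hr

Final: 18.1623 /hr


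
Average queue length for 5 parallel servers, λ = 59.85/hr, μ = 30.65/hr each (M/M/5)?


a = λ/μ = 1.9527; ρ = a/5 = 0.3905
P₀ = 0.140962
Lq = P₀·a^c·ρ / (c!·(1−ρ)²) = 0.140962·28.39020·0.3905/(120·0.37144)
= 0.03506

Final: 0.03506


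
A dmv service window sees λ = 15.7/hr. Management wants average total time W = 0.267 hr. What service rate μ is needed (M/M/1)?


W = 1/(μ−λ) ⇒ μ − λ = 1/W = 1/0.267 = 3.7453
μ = λ + 1/W = 15.7 + 3.7453 = 19.4453 per hr

Final: 19.4453 /hr


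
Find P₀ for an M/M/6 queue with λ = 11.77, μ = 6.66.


a = λ/μ = 11.77/6.66 = 1.7673; ρ = a/c = 0.2945
Σ_{k=0}^{5} a^k/k! (terms k=0..5) = 1.00000 + 1.76727 + 1.56162 + 0.91993 + 0.40644 + 0.14366 = 5.79891
Tail: a^6/(6!(1−ρ)) = 30.46586/(720·0.7055) = 0.05998
P₀ = 1/(5.79891 + 0.05998) = 1/5.85890 = 0.170681

Final: 0.170681


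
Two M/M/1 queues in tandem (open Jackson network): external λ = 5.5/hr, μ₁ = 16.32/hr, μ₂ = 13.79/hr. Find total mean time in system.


Each node sees arrival rate λ = 5.5/hr (tandem ⇒ throughput preserved).
W₁ = 1/(μ₁−λ) = 1/(16.32−5.5) = 0.09242 hr
W₂ = 1/(μ₂−λ) = 1/(13.79−5.5) = 0.12063 hr
W_total = W₁ + W₂ = 0.09242 + 0.12063 = 0.21305 hr

Final: 0.21305 hr


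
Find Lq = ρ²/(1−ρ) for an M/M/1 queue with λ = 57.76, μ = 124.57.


ρ = 57.76/124.57 = 0.4637
Lq = ρ²/(1−ρ) = 0.2150/0.5363 = 0.4009

Final: 0.4009


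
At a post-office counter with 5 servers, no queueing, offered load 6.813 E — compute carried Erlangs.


B(5,6.813) = 0.413502 (Erlang-B)
Carried load = a(1 − B) = 6.813·(1 − 0.413502) = 6.813·0.586498 = 3.9958 E

Final: 3.9958 Erlangs


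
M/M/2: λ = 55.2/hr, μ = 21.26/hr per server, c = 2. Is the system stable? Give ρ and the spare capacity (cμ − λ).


Total capacity cμ = 2·21.26 = 42.52/hr
ρ = λ/(cμ) = 55.2/42.52 = 1.2982
Stable ⇔ ρ < 1: NO
Spare capacity = cμ − λ = 42.52 − 55.2 = -12.68/hr

Final: ρ = 1.2982; unstable; margin = -12.68/hr


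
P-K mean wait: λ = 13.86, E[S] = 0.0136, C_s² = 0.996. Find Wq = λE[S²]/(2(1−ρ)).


ρ = λ·E[S] = 13.86·0.0136 = 0.1885
E[S²] = E[S]²(1+C_s²) = 0.0136²·(1+0.996) = 0.0003692
Wq = λ·E[S²]/(2(1−ρ)) = 13.86·0.0003692/(2·0.8115) = 0.003153 hr

Final: 0.003153 hr


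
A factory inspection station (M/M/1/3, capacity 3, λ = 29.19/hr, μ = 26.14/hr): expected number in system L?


ρ = 29.19/26.14 = 1.1167
L = ρ[1 − (K+1)ρ^K + Kρ^(K+1)] / [(1−ρ)(1−ρ^(K+1))]
Numerator: 1.1167·(1 − 4·1.392469 + 3·1.554941) = 0.106027
Denominator: (-0.1167)·(-0.554941) = 0.064750
L = 0.106027/0.064750 = 1.6375

Final: 1.6375


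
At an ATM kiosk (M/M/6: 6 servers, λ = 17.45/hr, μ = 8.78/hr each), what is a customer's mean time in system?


a = 1.9875; ρ = 0.3312; P₀ = 0.136846
Lq = P₀·a^c·ρ/(c!(1−ρ)²) = 0.008676
Wq = Lq/λ = 0.008676/17.45 = 0.0004972 hr
W = Wq + 1/μ = 0.0004972 + 0.11390 = 0.11439 hr

Final: 0.11439 hr


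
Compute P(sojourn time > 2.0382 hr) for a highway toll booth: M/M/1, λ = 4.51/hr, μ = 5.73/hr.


W ~ Exponential(μ−λ) for M/M/1.
μ − λ = 5.73 − 4.51 = 1.2200
P(W > t) = e^{−(μ−λ)t} = e^{−2.4866} = 0.083192

Final: 0.083192


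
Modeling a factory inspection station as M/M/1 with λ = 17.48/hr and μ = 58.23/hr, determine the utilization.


ρ = λ/μ = 17.48/58.23 = 0.3002

Final: 0.3002


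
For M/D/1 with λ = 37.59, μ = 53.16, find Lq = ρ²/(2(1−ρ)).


ρ = 37.59/53.16 = 0.7071
M/D/1: Lq = ρ²/(2(1−ρ)) = 0.5000/(2·0.2929) = 0.85357

Final: 0.85357
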